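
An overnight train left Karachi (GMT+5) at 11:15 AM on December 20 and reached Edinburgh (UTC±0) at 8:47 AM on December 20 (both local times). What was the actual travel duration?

Edinburgh is 5:00 behind Karachi.
Clock-face elapsed time (ignoring zones) is −2 hours 28 minutes.
Actual elapsed = −2 hours 28 minutes + 5:00 = 2 hours 32 minutes.

2 hours 32 minutes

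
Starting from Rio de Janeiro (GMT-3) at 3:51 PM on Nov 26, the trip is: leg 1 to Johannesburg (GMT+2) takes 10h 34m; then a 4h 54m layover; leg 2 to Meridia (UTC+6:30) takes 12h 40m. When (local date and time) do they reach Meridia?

5:29 AM on Nov 28

Convert departure to UTC: 3:51 PM + 3:00 = 6:51 PM UTC on Nov 26.
Add 10 hours and 34 minutes leg 1 → 5:25 AM UTC (Nov 27).
Add 4 hours 54 minutes layover in Johannesburg → 10:19 AM UTC.
Add 12 hours and 40 minutes leg 2 → 10:59 PM UTC.
Meridia is UTC+6:30, so local arrival = 10:59 PM + 6:30 = 5:29 AM on Nov 28.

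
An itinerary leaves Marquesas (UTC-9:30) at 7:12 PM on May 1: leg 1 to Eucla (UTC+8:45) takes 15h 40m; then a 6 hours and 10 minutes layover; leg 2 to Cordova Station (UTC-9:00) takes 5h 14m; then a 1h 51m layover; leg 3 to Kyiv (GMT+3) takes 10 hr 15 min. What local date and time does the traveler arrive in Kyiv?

Convert departure to UTC: 7:12 PM + 9:30 = 4:42 AM UTC on May 2.
Add 15 hours and 40 minutes leg 1 → 8:22 PM UTC.
Add 6 hours and 10 minutes layover in Eucla → 2:32 AM UTC (May 3).
Add 5 hours and 14 minutes leg 2 → 7:46 AM UTC.
Add 1 hour and 51 minutes layover in Cordova Station → 9:37 AM UTC.
Add 10 hours and 15 minutes leg 3 → 7:52 PM UTC.
Kyiv is UTC+3:00, so local arrival = 7:52 PM + 3:00 = 10:52 PM on May 3.

10:52 PM on May 3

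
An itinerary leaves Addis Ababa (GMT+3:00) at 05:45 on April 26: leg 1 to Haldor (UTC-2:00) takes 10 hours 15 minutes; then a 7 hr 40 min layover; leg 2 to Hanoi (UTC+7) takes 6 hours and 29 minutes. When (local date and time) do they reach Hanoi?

10:09 on Apr 27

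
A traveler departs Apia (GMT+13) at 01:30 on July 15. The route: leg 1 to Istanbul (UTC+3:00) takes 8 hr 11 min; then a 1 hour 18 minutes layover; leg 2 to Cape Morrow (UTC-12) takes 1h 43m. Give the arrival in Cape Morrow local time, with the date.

11:42 on July 14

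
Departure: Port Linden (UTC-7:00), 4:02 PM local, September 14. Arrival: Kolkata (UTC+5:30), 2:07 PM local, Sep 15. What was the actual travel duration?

9 hours 35 minutes

Departure in UTC: 4:02 PM + 7:00 = 11:02 PM on Sep 14.
Arrival in UTC: 2:07 PM − 5:30 = 8:37 AM on Sep 15.
Elapsed = 8:37 AM − 11:02 PM (+1 day) = 9 hours 35 minutes.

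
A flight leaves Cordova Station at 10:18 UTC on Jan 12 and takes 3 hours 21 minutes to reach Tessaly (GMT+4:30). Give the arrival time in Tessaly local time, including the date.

18:09 on January 12

Departure is given in UTC: 10:18 on Jan 12.
Add 3 hours 21 minutes → 13:39 UTC.
Tessaly is UTC+4:30: 13:39 + 4:30 = 18:09 on Jan 12.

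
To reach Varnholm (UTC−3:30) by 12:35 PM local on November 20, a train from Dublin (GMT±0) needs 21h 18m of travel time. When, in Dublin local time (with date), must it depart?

Target arrival in UTC: 12:35 PM + 3:30 = 4:05 PM on Nov 20.
Subtract 21 hours and 18 minutes → departure 6:47 PM UTC on Nov 19.
Dublin is UTC+0, so departure is 6:47 PM on Nov 19.

6:47 PM on November 19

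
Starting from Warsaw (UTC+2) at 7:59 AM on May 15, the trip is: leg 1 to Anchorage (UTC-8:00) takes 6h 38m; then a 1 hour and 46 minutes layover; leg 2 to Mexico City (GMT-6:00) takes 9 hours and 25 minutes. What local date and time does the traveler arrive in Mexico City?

5:48 PM on May 15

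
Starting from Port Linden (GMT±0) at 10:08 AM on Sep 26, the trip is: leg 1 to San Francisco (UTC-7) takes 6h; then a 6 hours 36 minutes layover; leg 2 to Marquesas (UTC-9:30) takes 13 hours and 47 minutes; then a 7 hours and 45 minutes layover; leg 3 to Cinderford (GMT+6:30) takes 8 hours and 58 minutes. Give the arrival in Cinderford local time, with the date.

11:44 AM on September 28

Port Linden is at UTC+0, so departure is already 10:08 AM UTC on Sep 26.
Add 6 hours leg 1 → 4:08 PM UTC.
Add 6 hours 36 minutes layover in San Francisco → 10:44 PM UTC.
Add 13 hours and 47 minutes leg 2 → 12:31 PM UTC (Sep 27).
Add 7 hours 45 minutes layover in Marquesas → 8:16 PM UTC.
Add 8 hours and 58 minutes leg 3 → 5:14 AM UTC (Sep 28).
Cinderford is UTC+6:30, so local arrival = 5:14 AM + 6:30 = 11:44 AM on Sep 28.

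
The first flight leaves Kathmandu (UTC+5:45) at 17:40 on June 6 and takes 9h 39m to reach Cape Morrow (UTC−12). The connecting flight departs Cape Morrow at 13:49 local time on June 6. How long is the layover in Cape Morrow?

Convert departure to UTC: 17:40 − 5:45 = 11:55 UTC on Jun 6.
Add 9 hours 39 minutes flight time → 21:34 UTC.
Cape Morrow is UTC−12:00, so local arrival = 21:34 − 12:00 = 09:34 on Jun 6.
Layover = 13:49 − 09:34 = 4 hours 15 minutes.

4 hours 15 minutes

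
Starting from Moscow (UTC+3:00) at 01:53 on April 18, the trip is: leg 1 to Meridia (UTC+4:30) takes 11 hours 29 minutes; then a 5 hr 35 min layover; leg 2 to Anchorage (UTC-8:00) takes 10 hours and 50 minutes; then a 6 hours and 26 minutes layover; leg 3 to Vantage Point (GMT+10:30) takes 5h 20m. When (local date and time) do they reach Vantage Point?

01:03 on April 20

Convert departure to UTC: 01:53 − 3:00 = 22:53 UTC on Apr 17.
Add 11 hours 29 minutes leg 1 → 10:22 UTC (Apr 18).
Add 5 hours and 35 minutes layover in Meridia → 15:57 UTC.
Add 10 hours and 50 minutes leg 2 → 02:47 UTC (Apr 19).
Add 6 hours 26 minutes layover in Anchorage → 09:13 UTC.
Add 5 hours 20 minutes leg 3 → 14:33 UTC.
Vantage Point is UTC+10:30, so local arrival = 14:33 + 10:30 = 01:03 on Apr 20.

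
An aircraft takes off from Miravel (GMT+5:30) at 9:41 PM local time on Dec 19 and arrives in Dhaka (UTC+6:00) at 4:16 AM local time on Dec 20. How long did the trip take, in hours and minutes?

6 hours 5 minutes

Departure in UTC: 9:41 PM − 5:30 = 4:11 PM on Dec 19.
Arrival in UTC: 4:16 AM − 6:00 = 10:16 PM on Dec 19.
Elapsed = 10:16 PM − 4:11 PM = 6 hours 5 minutes.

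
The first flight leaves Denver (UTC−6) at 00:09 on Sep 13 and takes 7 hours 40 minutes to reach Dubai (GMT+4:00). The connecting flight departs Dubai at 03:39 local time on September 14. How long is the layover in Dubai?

9 hours 50 minutes

Convert departure to UTC: 00:09 + 6:00 = 06:09 UTC on Sep 13.
Add 7 hours and 40 minutes flight time → 13:49 UTC.
Dubai is UTC+4:00, so local arrival = 13:49 + 4:00 = 17:49 on Sep 13.
Layover = 03:39 − 17:49 (+1 day) = 9 hours 50 minutes.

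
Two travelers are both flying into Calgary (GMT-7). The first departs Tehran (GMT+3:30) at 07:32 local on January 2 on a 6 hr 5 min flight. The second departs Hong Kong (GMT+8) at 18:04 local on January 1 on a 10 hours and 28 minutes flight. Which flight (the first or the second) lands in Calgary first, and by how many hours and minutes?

the second, by 13 hours 35 minutes

Flight 1 in UTC: 07:32 − 3:30 = 04:02 on Jan 2.
+6 hours and 5 minutes → arrive 10:07 UTC on Jan 2.
Flight 2 in UTC: 18:04 − 8:00 = 10:04 on Jan 1.
+10 hours and 28 minutes → arrive 20:32 UTC on Jan 1.
Flight 2 lands earlier by 13 hours 35 minutes.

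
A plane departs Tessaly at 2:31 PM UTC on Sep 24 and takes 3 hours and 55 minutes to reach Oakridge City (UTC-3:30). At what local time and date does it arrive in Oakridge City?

Departure is given in UTC: 2:31 PM on Sep 24.
Add 3 hours and 55 minutes → 6:26 PM UTC.
Oakridge City is UTC−3:30: 6:26 PM − 3:30 = 2:56 PM on Sep 24.

2:56 PM on September 24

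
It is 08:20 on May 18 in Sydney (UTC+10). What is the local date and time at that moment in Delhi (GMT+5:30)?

In UTC: 08:20 − 10:00 = 22:20 on May 17.
Delhi is UTC+5:30: 22:20 + 5:30 = 03:50 on May 18.

03:50 on May 18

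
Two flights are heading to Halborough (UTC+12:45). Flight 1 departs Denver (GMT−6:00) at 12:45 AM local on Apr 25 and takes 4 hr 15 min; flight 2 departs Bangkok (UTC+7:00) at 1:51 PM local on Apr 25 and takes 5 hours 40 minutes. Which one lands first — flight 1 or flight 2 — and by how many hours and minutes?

Flight 1 in UTC: 12:45 AM + 6:00 = 6:45 AM on Apr 25.
+4 hours 15 minutes → arrive 11:00 AM UTC on Apr 25.
Flight 2 in UTC: 1:51 PM − 7:00 = 6:51 AM on Apr 25.
+5 hours 40 minutes → arrive 12:31 PM UTC on Apr 25.
Flight 1 lands earlier by 1 hour 31 minutes.

the first, by 1 hour 31 minutes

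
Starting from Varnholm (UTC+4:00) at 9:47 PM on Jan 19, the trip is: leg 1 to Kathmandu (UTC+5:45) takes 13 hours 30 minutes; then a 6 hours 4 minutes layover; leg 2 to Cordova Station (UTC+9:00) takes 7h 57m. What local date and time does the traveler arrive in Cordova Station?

6:18 AM on January 21

Convert departure to UTC: 9:47 PM − 4:00 = 5:47 PM UTC on Jan 19.
Add 13 hours and 30 minutes leg 1 → 7:17 AM UTC (Jan 20).
Add 6 hours 4 minutes layover in Kathmandu → 1:21 PM UTC.
Add 7 hours 57 minutes leg 2 → 9:18 PM UTC.
Cordova Station is UTC+9:00, so local arrival = 9:18 PM + 9:00 = 6:18 AM on Jan 21.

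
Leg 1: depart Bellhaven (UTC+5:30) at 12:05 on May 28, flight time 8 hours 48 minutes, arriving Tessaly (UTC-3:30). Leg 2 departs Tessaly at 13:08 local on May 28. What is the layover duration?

Convert departure to UTC: 12:05 − 5:30 = 06:35 UTC on May 28.
Add 8 hours 48 minutes flight time → 15:23 UTC.
Tessaly is UTC−3:30, so local arrival = 15:23 − 3:30 = 11:53 on May 28.
Layover = 13:08 − 11:53 = 1 hour 15 minutes.

1 hour 15 minutes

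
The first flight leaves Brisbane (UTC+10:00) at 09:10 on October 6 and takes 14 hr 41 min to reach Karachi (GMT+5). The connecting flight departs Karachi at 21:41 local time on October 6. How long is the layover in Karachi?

2 hours 50 minutes

Convert departure to UTC: 09:10 − 10:00 = 23:10 UTC on Oct 5.
Add 14 hours and 41 minutes flight time → 13:51 UTC (Oct 6).
Karachi is UTC+5:00, so local arrival = 13:51 + 5:00 = 18:51 on Oct 6.
Layover = 21:41 − 18:51 = 2 hours 50 minutes.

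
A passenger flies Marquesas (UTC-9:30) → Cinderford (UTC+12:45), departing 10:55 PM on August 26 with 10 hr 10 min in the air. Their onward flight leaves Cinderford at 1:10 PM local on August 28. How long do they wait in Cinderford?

5 hours 50 minutes

Convert departure to UTC: 10:55 PM + 9:30 = 8:25 AM UTC on Aug 27.
Add 10 hours 10 minutes flight time → 6:35 PM UTC.
Cinderford is UTC+12:45, so local arrival = 6:35 PM + 12:45 = 7:20 AM on Aug 28.
Layover = 1:10 PM − 7:20 AM = 5 hours 50 minutes.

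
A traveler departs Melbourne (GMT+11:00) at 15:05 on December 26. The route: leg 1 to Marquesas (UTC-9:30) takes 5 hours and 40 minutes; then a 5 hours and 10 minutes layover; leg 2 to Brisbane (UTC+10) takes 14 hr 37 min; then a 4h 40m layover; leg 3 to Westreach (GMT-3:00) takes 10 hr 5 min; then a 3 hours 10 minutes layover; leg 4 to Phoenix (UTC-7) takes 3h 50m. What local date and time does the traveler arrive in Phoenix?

20:17 on December 27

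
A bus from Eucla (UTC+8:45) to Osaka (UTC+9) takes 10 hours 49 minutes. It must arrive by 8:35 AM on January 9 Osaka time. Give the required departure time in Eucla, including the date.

Target arrival in UTC: 8:35 AM − 9:00 = 11:35 PM on Jan 8.
Subtract 10 hours and 49 minutes → departure 12:46 PM UTC on Jan 8.
Eucla is UTC+8:45: 12:46 PM + 8:45 = 9:31 PM on Jan 8.

9:31 PM on Jan 8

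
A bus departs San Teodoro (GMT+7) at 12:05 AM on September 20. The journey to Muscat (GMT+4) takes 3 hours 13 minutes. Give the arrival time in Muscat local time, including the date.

Muscat is 3:00 behind San Teodoro.
After 3 hours 13 minutes it is 3:18 AM in San Teodoro.
Shift by the zone difference: 3:18 AM − 3:00 = 12:18 AM on Sep 20 in Muscat.

12:18 AM on Sep 20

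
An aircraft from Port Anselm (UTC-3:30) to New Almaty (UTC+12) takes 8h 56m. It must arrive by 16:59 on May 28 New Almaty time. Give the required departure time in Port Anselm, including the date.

16:33 on May 27

Target arrival in UTC: 16:59 − 12:00 = 04:59 on May 28.
Subtract 8 hours 56 minutes → departure 20:03 UTC on May 27.
Port Anselm is UTC−3:30: 20:03 − 3:30 = 16:33 on May 27.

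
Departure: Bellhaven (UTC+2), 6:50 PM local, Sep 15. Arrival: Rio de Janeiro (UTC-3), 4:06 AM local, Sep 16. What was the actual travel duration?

Rio de Janeiro is 5:00 behind Bellhaven.
Clock-face elapsed time (ignoring zones) is 9 hours 16 minutes.
Actual elapsed = 9 hours 16 minutes + 5:00 = 14 hours 16 minutes.

14 hours 16 minutes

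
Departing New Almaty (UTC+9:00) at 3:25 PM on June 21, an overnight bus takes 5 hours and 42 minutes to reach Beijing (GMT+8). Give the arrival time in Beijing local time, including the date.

8:07 PM on Jun 21

Convert departure to UTC: 3:25 PM − 9:00 = 6:25 AM UTC on Jun 21.
Add 5 hours 42 minutes travel time → 12:07 PM UTC.
Beijing is UTC+8:00, so local arrival = 12:07 PM + 8:00 = 8:07 PM on Jun 21.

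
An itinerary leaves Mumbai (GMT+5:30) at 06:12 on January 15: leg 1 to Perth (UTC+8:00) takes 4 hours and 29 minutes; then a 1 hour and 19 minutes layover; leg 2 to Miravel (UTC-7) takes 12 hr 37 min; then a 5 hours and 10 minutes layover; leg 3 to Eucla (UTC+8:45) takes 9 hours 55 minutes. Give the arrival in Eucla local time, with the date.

Convert departure to UTC: 06:12 − 5:30 = 00:42 UTC on Jan 15.
Add 4 hours 29 minutes leg 1 → 05:11 UTC.
Add 1 hour 19 minutes layover in Perth → 06:30 UTC.
Add 12 hours 37 minutes leg 2 → 19:07 UTC.
Add 5 hours 10 minutes layover in Miravel → 00:17 UTC (Jan 16).
Add 9 hours 55 minutes leg 3 → 10:12 UTC.
Eucla is UTC+8:45, so local arrival = 10:12 + 8:45 = 18:57 on Jan 16.

18:57 on Jan 16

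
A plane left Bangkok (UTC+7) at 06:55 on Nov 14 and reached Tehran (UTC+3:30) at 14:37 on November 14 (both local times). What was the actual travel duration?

Departure in UTC: 06:55 − 7:00 = 23:55 on Nov 13.
Arrival in UTC: 14:37 − 3:30 = 11:07 on Nov 14.
Elapsed = 11:07 − 23:55 (+1 day) = 11 hours 12 minutes.

11 hours 12 minutes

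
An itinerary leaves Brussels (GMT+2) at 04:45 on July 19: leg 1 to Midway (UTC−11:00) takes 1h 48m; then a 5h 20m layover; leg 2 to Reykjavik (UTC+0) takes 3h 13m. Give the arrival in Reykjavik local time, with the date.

Convert departure to UTC: 04:45 − 2:00 = 02:45 UTC on Jul 19.
Add 1 hour 48 minutes leg 1 → 04:33 UTC.
Add 5 hours and 20 minutes layover in Midway → 09:53 UTC.
Add 3 hours and 13 minutes leg 2 → 13:06 UTC.
Reykjavik is UTC+0, so local arrival is the same: 13:06 on Jul 19.

13:06 on July 19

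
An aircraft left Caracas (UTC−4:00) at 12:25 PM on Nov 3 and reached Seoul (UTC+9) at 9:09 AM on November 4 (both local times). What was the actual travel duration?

7 hours 44 minutes

Seoul is 13:00 ahead of Caracas.
Clock-face elapsed time (ignoring zones) is 20 hours 44 minutes.
Actual elapsed = 20 hours 44 minutes − 13:00 = 7 hours 44 minutes.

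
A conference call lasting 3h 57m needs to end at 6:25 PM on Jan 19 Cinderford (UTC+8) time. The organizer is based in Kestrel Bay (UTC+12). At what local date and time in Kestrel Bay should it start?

6:28 PM on January 19

Target end time in UTC: 6:25 PM − 8:00 = 10:25 AM on Jan 19.
Subtract 3 hours 57 minutes → start 6:28 AM UTC on Jan 19.
Kestrel Bay is UTC+12:00: 6:28 AM + 12:00 = 6:28 PM on Jan 19.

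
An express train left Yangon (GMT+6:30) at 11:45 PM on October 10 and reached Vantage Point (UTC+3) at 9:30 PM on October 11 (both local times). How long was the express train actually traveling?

25 hours 15 minutes

Departure in UTC: 11:45 PM − 6:30 = 5:15 PM on Oct 10.
Arrival in UTC: 9:30 PM − 3:00 = 6:30 PM on Oct 11.
Elapsed = 6:30 PM − 5:15 PM (+1 day) = 25 hours 15 minutes.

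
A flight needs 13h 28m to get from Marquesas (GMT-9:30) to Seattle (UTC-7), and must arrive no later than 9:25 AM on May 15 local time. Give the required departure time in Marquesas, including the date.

5:27 PM on May 14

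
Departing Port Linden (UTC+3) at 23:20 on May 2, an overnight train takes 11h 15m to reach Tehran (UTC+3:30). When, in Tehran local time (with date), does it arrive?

11:05 on May 3

Convert departure to UTC: 23:20 − 3:00 = 20:20 UTC on May 2.
Add 11 hours and 15 minutes travel time → 07:35 UTC (May 3).
Tehran is UTC+3:30, so local arrival = 07:35 + 3:30 = 11:05 on May 3.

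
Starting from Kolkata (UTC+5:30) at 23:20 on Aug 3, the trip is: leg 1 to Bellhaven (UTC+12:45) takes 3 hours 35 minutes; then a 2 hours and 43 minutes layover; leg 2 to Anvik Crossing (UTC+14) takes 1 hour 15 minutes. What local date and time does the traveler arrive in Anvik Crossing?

15:23 on August 4

Convert departure to UTC: 23:20 − 5:30 = 17:50 UTC on Aug 3.
Add 3 hours and 35 minutes leg 1 → 21:25 UTC.
Add 2 hours 43 minutes layover in Bellhaven → 00:08 UTC (Aug 4).
Add 1 hour 15 minutes leg 2 → 01:23 UTC.
Anvik Crossing is UTC+14:00, so local arrival = 01:23 + 14:00 = 15:23 on Aug 4.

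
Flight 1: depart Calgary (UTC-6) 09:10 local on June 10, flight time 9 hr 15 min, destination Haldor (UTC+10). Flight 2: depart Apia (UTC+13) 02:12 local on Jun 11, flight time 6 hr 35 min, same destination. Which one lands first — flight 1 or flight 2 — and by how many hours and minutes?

Flight 1 in UTC: 09:10 + 6:00 = 15:10 on Jun 10.
+9 hours and 15 minutes → arrive 00:25 UTC on Jun 11.
Flight 2 in UTC: 02:12 − 13:00 = 13:12 on Jun 10.
+6 hours 35 minutes → arrive 19:47 UTC on Jun 10.
Flight 2 lands earlier by 4 hours 38 minutes.

the second, by 4 hours 38 minutes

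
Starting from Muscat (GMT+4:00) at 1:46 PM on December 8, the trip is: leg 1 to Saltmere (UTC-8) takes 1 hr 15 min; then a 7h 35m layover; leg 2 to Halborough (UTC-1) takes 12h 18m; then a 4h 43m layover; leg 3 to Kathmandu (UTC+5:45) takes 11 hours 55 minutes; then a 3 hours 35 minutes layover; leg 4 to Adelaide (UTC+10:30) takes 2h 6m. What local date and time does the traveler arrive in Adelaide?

3:43 PM on Dec 10

Convert departure to UTC: 1:46 PM − 4:00 = 9:46 AM UTC on Dec 8.
Add 1 hour 15 minutes leg 1 → 11:01 AM UTC.
Add 7 hours and 35 minutes layover in Saltmere → 6:36 PM UTC.
Add 12 hours and 18 minutes leg 2 → 6:54 AM UTC (Dec 9).
Add 4 hours 43 minutes layover in Halborough → 11:37 AM UTC.
Add 11 hours 55 minutes leg 3 → 11:32 PM UTC.
Add 3 hours and 35 minutes layover in Kathmandu → 3:07 AM UTC (Dec 10).
Add 2 hours and 6 minutes leg 4 → 5:13 AM UTC.
Adelaide is UTC+10:30, so local arrival = 5:13 AM + 10:30 = 3:43 PM on Dec 10.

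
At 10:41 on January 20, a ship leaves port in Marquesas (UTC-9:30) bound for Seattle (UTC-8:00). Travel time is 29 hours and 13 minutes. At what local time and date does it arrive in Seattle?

17:24 on January 21

Convert departure to UTC: 10:41 + 9:30 = 20:11 UTC on Jan 20.
Add 29 hours 13 minutes travel time → 01:24 UTC (Jan 22).
Seattle is UTC−8:00, so local arrival = 01:24 − 8:00 = 17:24 on Jan 21.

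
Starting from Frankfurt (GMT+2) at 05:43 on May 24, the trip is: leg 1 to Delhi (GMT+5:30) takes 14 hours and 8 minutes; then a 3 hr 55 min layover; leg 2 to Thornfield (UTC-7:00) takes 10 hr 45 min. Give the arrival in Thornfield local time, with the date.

01:31 on May 25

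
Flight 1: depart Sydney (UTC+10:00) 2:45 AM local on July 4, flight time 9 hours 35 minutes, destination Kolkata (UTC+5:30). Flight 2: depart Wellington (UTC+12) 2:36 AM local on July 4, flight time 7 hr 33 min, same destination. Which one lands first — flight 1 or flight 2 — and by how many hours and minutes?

Flight 1 in UTC: 2:45 AM − 10:00 = 4:45 PM on Jul 3.
+9 hours and 35 minutes → arrive 2:20 AM UTC on Jul 4.
Flight 2 in UTC: 2:36 AM − 12:00 = 2:36 PM on Jul 3.
+7 hours 33 minutes → arrive 10:09 PM UTC on Jul 3.
Flight 2 lands earlier by 4 hours 11 minutes.

the second, by 4 hours 11 minutes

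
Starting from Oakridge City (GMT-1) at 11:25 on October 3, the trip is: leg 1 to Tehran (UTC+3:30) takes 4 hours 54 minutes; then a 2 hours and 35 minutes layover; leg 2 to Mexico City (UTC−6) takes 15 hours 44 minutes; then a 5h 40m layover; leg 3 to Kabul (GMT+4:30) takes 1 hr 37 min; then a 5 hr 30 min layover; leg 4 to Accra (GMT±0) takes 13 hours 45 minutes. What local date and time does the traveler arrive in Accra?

Convert departure to UTC: 11:25 + 1:00 = 12:25 UTC on Oct 3.
Add 4 hours and 54 minutes leg 1 → 17:19 UTC.
Add 2 hours 35 minutes layover in Tehran → 19:54 UTC.
Add 15 hours 44 minutes leg 2 → 11:38 UTC (Oct 4).
Add 5 hours and 40 minutes layover in Mexico City → 17:18 UTC.
Add 1 hour and 37 minutes leg 3 → 18:55 UTC.
Add 5 hours 30 minutes layover in Kabul → 00:25 UTC (Oct 5).
Add 13 hours and 45 minutes leg 4 → 14:10 UTC.
Accra is UTC+0, so local arrival is the same: 14:10 on Oct 5.

14:10 on October 5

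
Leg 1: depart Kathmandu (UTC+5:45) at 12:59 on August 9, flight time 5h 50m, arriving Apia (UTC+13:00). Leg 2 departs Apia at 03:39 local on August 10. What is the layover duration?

Convert departure to UTC: 12:59 − 5:45 = 07:14 UTC on Aug 9.
Add 5 hours 50 minutes flight time → 13:04 UTC.
Apia is UTC+13:00, so local arrival = 13:04 + 13:00 = 02:04 on Aug 10.
Layover = 03:39 − 02:04 = 1 hour 35 minutes.

1 hour 35 minutes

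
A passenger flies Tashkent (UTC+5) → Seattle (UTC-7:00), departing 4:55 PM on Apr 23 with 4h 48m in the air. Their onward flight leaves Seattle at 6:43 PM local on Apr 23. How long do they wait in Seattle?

9 hours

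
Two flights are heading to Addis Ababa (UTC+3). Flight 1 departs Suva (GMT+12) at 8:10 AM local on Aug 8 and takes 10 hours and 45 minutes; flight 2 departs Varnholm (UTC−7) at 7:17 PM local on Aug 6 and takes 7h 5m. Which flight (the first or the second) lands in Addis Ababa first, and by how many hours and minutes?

the second, by 21 hours 33 minutes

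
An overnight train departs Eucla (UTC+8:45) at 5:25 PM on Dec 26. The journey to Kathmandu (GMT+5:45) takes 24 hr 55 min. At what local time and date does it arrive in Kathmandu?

Convert departure to UTC: 5:25 PM − 8:45 = 8:40 AM UTC on Dec 26.
Add 24 hours 55 minutes travel time → 9:35 AM UTC (Dec 27).
Kathmandu is UTC+5:45, so local arrival = 9:35 AM + 5:45 = 3:20 PM on Dec 27.

3:20 PM on December 27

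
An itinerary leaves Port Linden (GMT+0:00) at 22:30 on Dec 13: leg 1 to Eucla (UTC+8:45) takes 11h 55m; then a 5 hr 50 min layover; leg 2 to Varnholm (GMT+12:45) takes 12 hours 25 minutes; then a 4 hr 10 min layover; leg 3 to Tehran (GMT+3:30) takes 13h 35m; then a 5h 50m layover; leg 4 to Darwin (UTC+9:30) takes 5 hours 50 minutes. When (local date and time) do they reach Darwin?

19:35 on December 16

Port Linden is at UTC+0, so departure is already 22:30 UTC on Dec 13.
Add 11 hours 55 minutes leg 1 → 10:25 UTC (Dec 14).
Add 5 hours and 50 minutes layover in Eucla → 16:15 UTC.
Add 12 hours 25 minutes leg 2 → 04:40 UTC (Dec 15).
Add 4 hours 10 minutes layover in Varnholm → 08:50 UTC.
Add 13 hours and 35 minutes leg 3 → 22:25 UTC.
Add 5 hours 50 minutes layover in Tehran → 04:15 UTC (Dec 16).
Add 5 hours 50 minutes leg 4 → 10:05 UTC.
Darwin is UTC+9:30, so local arrival = 10:05 + 9:30 = 19:35 on Dec 16.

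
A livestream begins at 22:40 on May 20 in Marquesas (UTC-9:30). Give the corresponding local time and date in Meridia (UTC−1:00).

07:10 on May 21

Meridia is 8:30 ahead of Marquesas.
Shift by the zone difference: 22:40 + 8:30 = 07:10 on May 21 in Meridia.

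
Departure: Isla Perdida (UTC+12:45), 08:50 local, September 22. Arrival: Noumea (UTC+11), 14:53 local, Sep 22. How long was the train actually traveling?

7 hours 48 minutes

Noumea is 1:45 behind Isla Perdida.
Clock-face elapsed time (ignoring zones) is 6 hours 3 minutes.
Actual elapsed = 6 hours 3 minutes + 1:45 = 7 hours 48 minutes.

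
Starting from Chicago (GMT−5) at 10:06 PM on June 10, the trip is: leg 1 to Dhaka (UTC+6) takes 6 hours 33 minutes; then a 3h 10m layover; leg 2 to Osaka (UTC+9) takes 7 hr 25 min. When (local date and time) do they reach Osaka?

Convert departure to UTC: 10:06 PM + 5:00 = 3:06 AM UTC on Jun 11.
Add 6 hours and 33 minutes leg 1 → 9:39 AM UTC.
Add 3 hours and 10 minutes layover in Dhaka → 12:49 PM UTC.
Add 7 hours and 25 minutes leg 2 → 8:14 PM UTC.
Osaka is UTC+9:00, so local arrival = 8:14 PM + 9:00 = 5:14 AM on Jun 12.

5:14 AM on June 12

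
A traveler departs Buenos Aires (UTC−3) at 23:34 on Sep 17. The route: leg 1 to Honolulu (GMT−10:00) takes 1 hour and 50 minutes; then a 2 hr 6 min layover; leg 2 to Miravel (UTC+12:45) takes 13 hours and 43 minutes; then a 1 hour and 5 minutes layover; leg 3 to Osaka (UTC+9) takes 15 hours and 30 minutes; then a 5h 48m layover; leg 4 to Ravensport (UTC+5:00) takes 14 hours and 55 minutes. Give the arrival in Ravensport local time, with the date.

14:31 on Sep 20

Convert departure to UTC: 23:34 + 3:00 = 02:34 UTC on Sep 18.
Add 1 hour and 50 minutes leg 1 → 04:24 UTC.
Add 2 hours 6 minutes layover in Honolulu → 06:30 UTC.
Add 13 hours and 43 minutes leg 2 → 20:13 UTC.
Add 1 hour and 5 minutes layover in Miravel → 21:18 UTC.
Add 15 hours and 30 minutes leg 3 → 12:48 UTC (Sep 19).
Add 5 hours 48 minutes layover in Osaka → 18:36 UTC.
Add 14 hours and 55 minutes leg 4 → 09:31 UTC (Sep 20).
Ravensport is UTC+5:00, so local arrival = 09:31 + 5:00 = 14:31 on Sep 20.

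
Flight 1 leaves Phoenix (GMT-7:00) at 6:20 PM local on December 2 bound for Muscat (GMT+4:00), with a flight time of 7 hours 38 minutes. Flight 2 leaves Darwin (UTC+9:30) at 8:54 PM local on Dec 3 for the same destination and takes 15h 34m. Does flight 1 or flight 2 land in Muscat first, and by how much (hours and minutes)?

Flight 1 in UTC: 6:20 PM + 7:00 = 1:20 AM on Dec 3.
+7 hours and 38 minutes → arrive 8:58 AM UTC on Dec 3.
Flight 2 in UTC: 8:54 PM − 9:30 = 11:24 AM on Dec 3.
+15 hours 34 minutes → arrive 2:58 AM UTC on Dec 4.
Flight 1 lands earlier by 18 hours.

the first, by 18 hours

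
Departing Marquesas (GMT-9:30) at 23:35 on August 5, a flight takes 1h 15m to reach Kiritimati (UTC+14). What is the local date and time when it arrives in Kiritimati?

00:20 on Aug 7

Convert departure to UTC: 23:35 + 9:30 = 09:05 UTC on Aug 6.
Add 1 hour and 15 minutes travel time → 10:20 UTC.
Kiritimati is UTC+14:00, so local arrival = 10:20 + 14:00 = 00:20 on Aug 7.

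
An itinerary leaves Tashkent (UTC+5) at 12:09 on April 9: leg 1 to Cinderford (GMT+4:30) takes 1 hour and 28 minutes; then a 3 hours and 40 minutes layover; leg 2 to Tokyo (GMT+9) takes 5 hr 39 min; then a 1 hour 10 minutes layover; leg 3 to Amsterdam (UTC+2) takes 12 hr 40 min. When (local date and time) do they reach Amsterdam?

Convert departure to UTC: 12:09 − 5:00 = 07:09 UTC on Apr 9.
Add 1 hour and 28 minutes leg 1 → 08:37 UTC.
Add 3 hours 40 minutes layover in Cinderford → 12:17 UTC.
Add 5 hours 39 minutes leg 2 → 17:56 UTC.
Add 1 hour 10 minutes layover in Tokyo → 19:06 UTC.
Add 12 hours and 40 minutes leg 3 → 07:46 UTC (Apr 10).
Amsterdam is UTC+2:00, so local arrival = 07:46 + 2:00 = 09:46 on Apr 10.

09:46 on Apr 10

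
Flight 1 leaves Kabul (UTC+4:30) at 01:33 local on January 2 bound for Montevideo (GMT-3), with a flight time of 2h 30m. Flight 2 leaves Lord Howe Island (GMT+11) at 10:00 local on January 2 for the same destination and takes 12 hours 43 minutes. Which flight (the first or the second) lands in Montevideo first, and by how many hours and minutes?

Flight 1 in UTC: 01:33 − 4:30 = 21:03 on Jan 1.
+2 hours and 30 minutes → arrive 23:33 UTC on Jan 1.
Flight 2 in UTC: 10:00 − 11:00 = 23:00 on Jan 1.
+12 hours 43 minutes → arrive 11:43 UTC on Jan 2.
Flight 1 lands earlier by 12 hours 10 minutes.

the first, by 12 hours 10 minutes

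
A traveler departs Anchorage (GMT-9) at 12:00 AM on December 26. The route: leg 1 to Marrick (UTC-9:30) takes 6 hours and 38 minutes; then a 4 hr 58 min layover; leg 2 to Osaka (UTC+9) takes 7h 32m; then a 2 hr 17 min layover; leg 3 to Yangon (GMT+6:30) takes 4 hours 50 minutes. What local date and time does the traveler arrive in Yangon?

Convert departure to UTC: 12:00 AM + 9:00 = 9:00 AM UTC on Dec 26.
Add 6 hours 38 minutes leg 1 → 3:38 PM UTC.
Add 4 hours 58 minutes layover in Marrick → 8:36 PM UTC.
Add 7 hours and 32 minutes leg 2 → 4:08 AM UTC (Dec 27).
Add 2 hours 17 minutes layover in Osaka → 6:25 AM UTC.
Add 4 hours 50 minutes leg 3 → 11:15 AM UTC.
Yangon is UTC+6:30, so local arrival = 11:15 AM + 6:30 = 5:45 PM on Dec 27.

5:45 PM on December 27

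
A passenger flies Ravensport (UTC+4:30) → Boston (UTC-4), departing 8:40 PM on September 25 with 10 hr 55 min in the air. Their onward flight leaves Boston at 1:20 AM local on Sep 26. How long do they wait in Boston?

2 hours 15 minutes

Convert departure to UTC: 8:40 PM − 4:30 = 4:10 PM UTC on Sep 25.
Add 10 hours and 55 minutes flight time → 3:05 AM UTC (Sep 26).
Boston is UTC−4:00, so local arrival = 3:05 AM − 4:00 = 11:05 PM on Sep 25.
Layover = 1:20 AM − 11:05 PM (+1 day) = 2 hours 15 minutes.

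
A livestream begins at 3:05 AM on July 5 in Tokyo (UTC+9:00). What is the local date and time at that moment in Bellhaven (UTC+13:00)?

In UTC: 3:05 AM − 9:00 = 6:05 PM on Jul 4.
Bellhaven is UTC+13:00: 6:05 PM + 13:00 = 7:05 AM on Jul 5.

7:05 AM on July 5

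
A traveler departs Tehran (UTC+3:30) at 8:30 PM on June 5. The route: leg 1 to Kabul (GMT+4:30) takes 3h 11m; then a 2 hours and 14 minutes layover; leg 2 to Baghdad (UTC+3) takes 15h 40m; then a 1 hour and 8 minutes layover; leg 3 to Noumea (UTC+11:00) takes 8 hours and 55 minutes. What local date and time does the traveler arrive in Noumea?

11:08 AM on Jun 7

Convert departure to UTC: 8:30 PM − 3:30 = 5:00 PM UTC on Jun 5.
Add 3 hours and 11 minutes leg 1 → 8:11 PM UTC.
Add 2 hours 14 minutes layover in Kabul → 10:25 PM UTC.
Add 15 hours 40 minutes leg 2 → 2:05 PM UTC (Jun 6).
Add 1 hour 8 minutes layover in Baghdad → 3:13 PM UTC.
Add 8 hours and 55 minutes leg 3 → 12:08 AM UTC (Jun 7).
Noumea is UTC+11:00, so local arrival = 12:08 AM + 11:00 = 11:08 AM on Jun 7.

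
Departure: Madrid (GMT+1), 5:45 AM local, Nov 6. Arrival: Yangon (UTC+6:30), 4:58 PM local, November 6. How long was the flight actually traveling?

Yangon is 5:30 ahead of Madrid.
Clock-face elapsed time (ignoring zones) is 11 hours 13 minutes.
Actual elapsed = 11 hours 13 minutes − 5:30 = 5 hours 43 minutes.

5 hours 43 minutes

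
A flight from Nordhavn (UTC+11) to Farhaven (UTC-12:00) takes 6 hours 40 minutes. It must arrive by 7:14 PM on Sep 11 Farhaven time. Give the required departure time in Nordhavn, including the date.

Target arrival in UTC: 7:14 PM + 12:00 = 7:14 AM on Sep 12.
Subtract 6 hours and 40 minutes → departure 12:34 AM UTC on Sep 12.
Nordhavn is UTC+11:00: 12:34 AM + 11:00 = 11:34 AM on Sep 12.

11:34 AM on September 12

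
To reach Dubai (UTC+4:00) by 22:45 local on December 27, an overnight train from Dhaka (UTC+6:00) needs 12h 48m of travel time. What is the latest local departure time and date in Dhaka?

11:57 on December 27

Target arrival in UTC: 22:45 − 4:00 = 18:45 on Dec 27.
Subtract 12 hours 48 minutes → departure 05:57 UTC on Dec 27.
Dhaka is UTC+6:00: 05:57 + 6:00 = 11:57 on Dec 27.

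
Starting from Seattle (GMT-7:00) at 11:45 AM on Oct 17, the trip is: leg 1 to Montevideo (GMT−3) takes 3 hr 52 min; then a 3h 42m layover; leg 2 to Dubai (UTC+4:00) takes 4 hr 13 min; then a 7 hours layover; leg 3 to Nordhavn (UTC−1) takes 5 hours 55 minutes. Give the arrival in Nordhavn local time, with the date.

6:27 PM on October 18

Convert departure to UTC: 11:45 AM + 7:00 = 6:45 PM UTC on Oct 17.
Add 3 hours 52 minutes leg 1 → 10:37 PM UTC.
Add 3 hours 42 minutes layover in Montevideo → 2:19 AM UTC (Oct 18).
Add 4 hours and 13 minutes leg 2 → 6:32 AM UTC.
Add 7 hours layover in Dubai → 1:32 PM UTC.
Add 5 hours 55 minutes leg 3 → 7:27 PM UTC.
Nordhavn is UTC−1:00, so local arrival = 7:27 PM − 1:00 = 6:27 PM on Oct 18.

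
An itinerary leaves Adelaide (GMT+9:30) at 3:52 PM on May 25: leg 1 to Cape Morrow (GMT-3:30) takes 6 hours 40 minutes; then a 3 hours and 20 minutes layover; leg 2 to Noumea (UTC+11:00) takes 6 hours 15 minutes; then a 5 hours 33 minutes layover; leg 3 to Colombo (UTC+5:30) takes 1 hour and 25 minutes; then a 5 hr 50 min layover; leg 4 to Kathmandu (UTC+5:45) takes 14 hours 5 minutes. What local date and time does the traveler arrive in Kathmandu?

7:15 AM on May 27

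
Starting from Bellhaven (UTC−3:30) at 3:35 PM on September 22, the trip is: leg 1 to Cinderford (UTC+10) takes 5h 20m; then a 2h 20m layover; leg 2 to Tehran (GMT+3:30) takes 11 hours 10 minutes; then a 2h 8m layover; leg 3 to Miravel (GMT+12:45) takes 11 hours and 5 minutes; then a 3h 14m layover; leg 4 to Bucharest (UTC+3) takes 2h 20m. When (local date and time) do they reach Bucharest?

Convert departure to UTC: 3:35 PM + 3:30 = 7:05 PM UTC on Sep 22.
Add 5 hours and 20 minutes leg 1 → 12:25 AM UTC (Sep 23).
Add 2 hours and 20 minutes layover in Cinderford → 2:45 AM UTC.
Add 11 hours 10 minutes leg 2 → 1:55 PM UTC.
Add 2 hours 8 minutes layover in Tehran → 4:03 PM UTC.
Add 11 hours 5 minutes leg 3 → 3:08 AM UTC (Sep 24).
Add 3 hours and 14 minutes layover in Miravel → 6:22 AM UTC.
Add 2 hours and 20 minutes leg 4 → 8:42 AM UTC.
Bucharest is UTC+3:00, so local arrival = 8:42 AM + 3:00 = 11:42 AM on Sep 24.

11:42 AM on September 24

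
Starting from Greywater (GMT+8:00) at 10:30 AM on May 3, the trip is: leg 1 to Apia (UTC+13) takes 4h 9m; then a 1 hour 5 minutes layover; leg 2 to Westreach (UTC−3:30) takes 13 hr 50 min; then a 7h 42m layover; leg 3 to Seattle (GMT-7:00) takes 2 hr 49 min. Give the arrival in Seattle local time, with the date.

1:05 AM on May 4

Convert departure to UTC: 10:30 AM − 8:00 = 2:30 AM UTC on May 3.
Add 4 hours and 9 minutes leg 1 → 6:39 AM UTC.
Add 1 hour 5 minutes layover in Apia → 7:44 AM UTC.
Add 13 hours and 50 minutes leg 2 → 9:34 PM UTC.
Add 7 hours 42 minutes layover in Westreach → 5:16 AM UTC (May 4).
Add 2 hours and 49 minutes leg 3 → 8:05 AM UTC.
Seattle is UTC−7:00, so local arrival = 8:05 AM − 7:00 = 1:05 AM on May 4.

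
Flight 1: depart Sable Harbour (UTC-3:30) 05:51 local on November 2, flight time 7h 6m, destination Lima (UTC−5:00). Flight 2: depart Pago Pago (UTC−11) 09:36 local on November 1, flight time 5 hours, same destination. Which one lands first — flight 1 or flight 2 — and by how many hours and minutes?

the second, by 14 hours 51 minutes

Flight 1 in UTC: 05:51 + 3:30 = 09:21 on Nov 2.
+7 hours 6 minutes → arrive 16:27 UTC on Nov 2.
Flight 2 in UTC: 09:36 + 11:00 = 20:36 on Nov 1.
+5 hours → arrive 01:36 UTC on Nov 2.
Flight 2 lands earlier by 14 hours 51 minutes.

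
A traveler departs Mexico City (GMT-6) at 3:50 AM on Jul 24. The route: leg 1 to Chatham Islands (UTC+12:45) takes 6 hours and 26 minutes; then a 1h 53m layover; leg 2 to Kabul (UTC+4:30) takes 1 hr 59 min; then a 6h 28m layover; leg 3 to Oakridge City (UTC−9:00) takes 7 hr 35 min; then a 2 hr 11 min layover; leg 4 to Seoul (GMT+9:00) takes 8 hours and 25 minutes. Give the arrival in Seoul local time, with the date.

5:47 AM on July 26

Convert departure to UTC: 3:50 AM + 6:00 = 9:50 AM UTC on Jul 24.
Add 6 hours and 26 minutes leg 1 → 4:16 PM UTC.
Add 1 hour 53 minutes layover in Chatham Islands → 6:09 PM UTC.
Add 1 hour and 59 minutes leg 2 → 8:08 PM UTC.
Add 6 hours and 28 minutes layover in Kabul → 2:36 AM UTC (Jul 25).
Add 7 hours 35 minutes leg 3 → 10:11 AM UTC.
Add 2 hours and 11 minutes layover in Oakridge City → 12:22 PM UTC.
Add 8 hours 25 minutes leg 4 → 8:47 PM UTC.
Seoul is UTC+9:00, so local arrival = 8:47 PM + 9:00 = 5:47 AM on Jul 26.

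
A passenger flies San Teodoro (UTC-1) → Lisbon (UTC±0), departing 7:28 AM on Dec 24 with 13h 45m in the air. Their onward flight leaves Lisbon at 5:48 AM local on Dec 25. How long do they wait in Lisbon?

Convert departure to UTC: 7:28 AM + 1:00 = 8:28 AM UTC on Dec 24.
Add 13 hours and 45 minutes flight time → 10:13 PM UTC.
Lisbon is UTC+0, so local arrival is the same: 10:13 PM on Dec 24.
Layover = 5:48 AM − 10:13 PM (+1 day) = 7 hours 35 minutes.

7 hours 35 minutes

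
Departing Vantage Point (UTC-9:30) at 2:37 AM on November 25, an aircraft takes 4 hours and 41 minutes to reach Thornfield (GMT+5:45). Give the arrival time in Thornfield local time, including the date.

Thornfield is 15:15 ahead of Vantage Point.
After 4 hours and 41 minutes it is 7:18 AM in Vantage Point.
Shift by the zone difference: 7:18 AM + 15:15 = 10:33 PM on Nov 25 in Thornfield.

10:33 PM on November 25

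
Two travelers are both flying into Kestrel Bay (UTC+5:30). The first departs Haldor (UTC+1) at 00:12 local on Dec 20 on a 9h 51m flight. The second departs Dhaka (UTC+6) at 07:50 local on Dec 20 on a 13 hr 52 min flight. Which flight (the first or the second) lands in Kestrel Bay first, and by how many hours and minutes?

the first, by 6 hours 39 minutes

Flight 1 in UTC: 00:12 − 1:00 = 23:12 on Dec 19.
+9 hours 51 minutes → arrive 09:03 UTC on Dec 20.
Flight 2 in UTC: 07:50 − 6:00 = 01:50 on Dec 20.
+13 hours and 52 minutes → arrive 15:42 UTC on Dec 20.
Flight 1 lands earlier by 6 hours 39 minutes.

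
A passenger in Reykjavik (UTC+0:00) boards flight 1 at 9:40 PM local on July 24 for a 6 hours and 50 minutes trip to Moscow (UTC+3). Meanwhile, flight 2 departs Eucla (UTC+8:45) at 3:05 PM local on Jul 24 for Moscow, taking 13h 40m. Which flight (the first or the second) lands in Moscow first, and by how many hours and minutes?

the second, by 8 hours 30 minutes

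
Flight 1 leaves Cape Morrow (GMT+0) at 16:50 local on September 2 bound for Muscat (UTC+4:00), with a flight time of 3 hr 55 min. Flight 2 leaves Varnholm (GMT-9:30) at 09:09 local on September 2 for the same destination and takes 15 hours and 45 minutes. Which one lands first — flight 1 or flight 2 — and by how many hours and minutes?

the first, by 13 hours 39 minutes

Flight 1 departs at 16:50 UTC (Sep 2).
+3 hours 55 minutes → arrive 20:45 UTC on Sep 2.
Flight 2 in UTC: 09:09 + 9:30 = 18:39 on Sep 2.
+15 hours 45 minutes → arrive 10:24 UTC on Sep 3.
Flight 1 lands earlier by 13 hours 39 minutes.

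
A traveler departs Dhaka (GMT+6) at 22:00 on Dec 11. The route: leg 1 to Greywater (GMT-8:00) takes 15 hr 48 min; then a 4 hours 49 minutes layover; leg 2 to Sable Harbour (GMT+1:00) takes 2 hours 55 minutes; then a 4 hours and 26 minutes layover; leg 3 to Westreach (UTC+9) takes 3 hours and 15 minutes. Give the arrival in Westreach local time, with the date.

Convert departure to UTC: 22:00 − 6:00 = 16:00 UTC on Dec 11.
Add 15 hours 48 minutes leg 1 → 07:48 UTC (Dec 12).
Add 4 hours 49 minutes layover in Greywater → 12:37 UTC.
Add 2 hours and 55 minutes leg 2 → 15:32 UTC.
Add 4 hours 26 minutes layover in Sable Harbour → 19:58 UTC.
Add 3 hours and 15 minutes leg 3 → 23:13 UTC.
Westreach is UTC+9:00, so local arrival = 23:13 + 9:00 = 08:13 on Dec 13.

08:13 on December 13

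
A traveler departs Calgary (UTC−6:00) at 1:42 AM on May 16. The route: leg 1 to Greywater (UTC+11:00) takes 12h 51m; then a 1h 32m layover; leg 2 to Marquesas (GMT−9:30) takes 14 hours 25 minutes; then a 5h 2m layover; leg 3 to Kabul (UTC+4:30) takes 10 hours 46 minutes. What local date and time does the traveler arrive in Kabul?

8:48 AM on May 18

Convert departure to UTC: 1:42 AM + 6:00 = 7:42 AM UTC on May 16.
Add 12 hours and 51 minutes leg 1 → 8:33 PM UTC.
Add 1 hour and 32 minutes layover in Greywater → 10:05 PM UTC.
Add 14 hours and 25 minutes leg 2 → 12:30 PM UTC (May 17).
Add 5 hours and 2 minutes layover in Marquesas → 5:32 PM UTC.
Add 10 hours 46 minutes leg 3 → 4:18 AM UTC (May 18).
Kabul is UTC+4:30, so local arrival = 4:18 AM + 4:30 = 8:48 AM on May 18.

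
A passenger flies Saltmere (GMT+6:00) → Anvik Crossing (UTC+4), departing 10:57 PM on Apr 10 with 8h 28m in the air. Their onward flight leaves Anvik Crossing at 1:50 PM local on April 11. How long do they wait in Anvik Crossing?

8 hours 25 minutes

Convert departure to UTC: 10:57 PM − 6:00 = 4:57 PM UTC on Apr 10.
Add 8 hours and 28 minutes flight time → 1:25 AM UTC (Apr 11).
Anvik Crossing is UTC+4:00, so local arrival = 1:25 AM + 4:00 = 5:25 AM on Apr 11.
Layover = 1:50 PM − 5:25 AM = 8 hours 25 minutes.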